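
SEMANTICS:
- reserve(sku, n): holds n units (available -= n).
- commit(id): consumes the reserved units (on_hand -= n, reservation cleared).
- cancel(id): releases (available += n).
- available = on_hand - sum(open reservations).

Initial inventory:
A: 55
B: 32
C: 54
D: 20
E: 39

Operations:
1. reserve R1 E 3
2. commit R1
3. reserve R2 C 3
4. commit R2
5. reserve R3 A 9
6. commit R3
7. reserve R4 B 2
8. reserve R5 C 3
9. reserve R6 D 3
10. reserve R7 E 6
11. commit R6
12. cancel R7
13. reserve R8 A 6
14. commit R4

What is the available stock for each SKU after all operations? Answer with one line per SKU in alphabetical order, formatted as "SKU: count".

Answer: A: 40
B: 30
C: 48
D: 17
E: 36

Derivation:
Step 1: reserve R1 E 3 -> on_hand[A=55 B=32 C=54 D=20 E=39] avail[A=55 B=32 C=54 D=20 E=36] open={R1}
Step 2: commit R1 -> on_hand[A=55 B=32 C=54 D=20 E=36] avail[A=55 B=32 C=54 D=20 E=36] open={}
Step 3: reserve R2 C 3 -> on_hand[A=55 B=32 C=54 D=20 E=36] avail[A=55 B=32 C=51 D=20 E=36] open={R2}
Step 4: commit R2 -> on_hand[A=55 B=32 C=51 D=20 E=36] avail[A=55 B=32 C=51 D=20 E=36] open={}
Step 5: reserve R3 A 9 -> on_hand[A=55 B=32 C=51 D=20 E=36] avail[A=46 B=32 C=51 D=20 E=36] open={R3}
Step 6: commit R3 -> on_hand[A=46 B=32 C=51 D=20 E=36] avail[A=46 B=32 C=51 D=20 E=36] open={}
Step 7: reserve R4 B 2 -> on_hand[A=46 B=32 C=51 D=20 E=36] avail[A=46 B=30 C=51 D=20 E=36] open={R4}
Step 8: reserve R5 C 3 -> on_hand[A=46 B=32 C=51 D=20 E=36] avail[A=46 B=30 C=48 D=20 E=36] open={R4,R5}
Step 9: reserve R6 D 3 -> on_hand[A=46 B=32 C=51 D=20 E=36] avail[A=46 B=30 C=48 D=17 E=36] open={R4,R5,R6}
Step 10: reserve R7 E 6 -> on_hand[A=46 B=32 C=51 D=20 E=36] avail[A=46 B=30 C=48 D=17 E=30] open={R4,R5,R6,R7}
Step 11: commit R6 -> on_hand[A=46 B=32 C=51 D=17 E=36] avail[A=46 B=30 C=48 D=17 E=30] open={R4,R5,R7}
Step 12: cancel R7 -> on_hand[A=46 B=32 C=51 D=17 E=36] avail[A=46 B=30 C=48 D=17 E=36] open={R4,R5}
Step 13: reserve R8 A 6 -> on_hand[A=46 B=32 C=51 D=17 E=36] avail[A=40 B=30 C=48 D=17 E=36] open={R4,R5,R8}
Step 14: commit R4 -> on_hand[A=46 B=30 C=51 D=17 E=36] avail[A=40 B=30 C=48 D=17 E=36] open={R5,R8}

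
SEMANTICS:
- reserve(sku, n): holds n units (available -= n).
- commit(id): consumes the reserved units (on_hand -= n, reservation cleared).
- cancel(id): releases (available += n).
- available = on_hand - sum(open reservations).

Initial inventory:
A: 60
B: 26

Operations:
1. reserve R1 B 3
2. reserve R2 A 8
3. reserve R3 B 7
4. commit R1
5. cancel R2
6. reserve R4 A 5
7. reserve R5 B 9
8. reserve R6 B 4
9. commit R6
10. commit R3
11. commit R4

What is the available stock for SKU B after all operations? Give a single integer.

Step 1: reserve R1 B 3 -> on_hand[A=60 B=26] avail[A=60 B=23] open={R1}
Step 2: reserve R2 A 8 -> on_hand[A=60 B=26] avail[A=52 B=23] open={R1,R2}
Step 3: reserve R3 B 7 -> on_hand[A=60 B=26] avail[A=52 B=16] open={R1,R2,R3}
Step 4: commit R1 -> on_hand[A=60 B=23] avail[A=52 B=16] open={R2,R3}
Step 5: cancel R2 -> on_hand[A=60 B=23] avail[A=60 B=16] open={R3}
Step 6: reserve R4 A 5 -> on_hand[A=60 B=23] avail[A=55 B=16] open={R3,R4}
Step 7: reserve R5 B 9 -> on_hand[A=60 B=23] avail[A=55 B=7] open={R3,R4,R5}
Step 8: reserve R6 B 4 -> on_hand[A=60 B=23] avail[A=55 B=3] open={R3,R4,R5,R6}
Step 9: commit R6 -> on_hand[A=60 B=19] avail[A=55 B=3] open={R3,R4,R5}
Step 10: commit R3 -> on_hand[A=60 B=12] avail[A=55 B=3] open={R4,R5}
Step 11: commit R4 -> on_hand[A=55 B=12] avail[A=55 B=3] open={R5}
Final available[B] = 3

Answer: 3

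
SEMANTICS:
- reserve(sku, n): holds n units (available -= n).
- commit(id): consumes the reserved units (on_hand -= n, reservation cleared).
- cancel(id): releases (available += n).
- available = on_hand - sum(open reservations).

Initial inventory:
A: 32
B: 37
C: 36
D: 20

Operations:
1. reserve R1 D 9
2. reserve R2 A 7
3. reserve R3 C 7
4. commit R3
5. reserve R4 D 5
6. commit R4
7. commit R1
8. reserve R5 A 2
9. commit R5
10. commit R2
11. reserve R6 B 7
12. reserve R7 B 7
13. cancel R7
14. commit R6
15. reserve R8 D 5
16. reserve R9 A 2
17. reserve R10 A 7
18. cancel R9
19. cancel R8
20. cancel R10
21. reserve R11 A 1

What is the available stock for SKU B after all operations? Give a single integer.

Answer: 30

Derivation:
Step 1: reserve R1 D 9 -> on_hand[A=32 B=37 C=36 D=20] avail[A=32 B=37 C=36 D=11] open={R1}
Step 2: reserve R2 A 7 -> on_hand[A=32 B=37 C=36 D=20] avail[A=25 B=37 C=36 D=11] open={R1,R2}
Step 3: reserve R3 C 7 -> on_hand[A=32 B=37 C=36 D=20] avail[A=25 B=37 C=29 D=11] open={R1,R2,R3}
Step 4: commit R3 -> on_hand[A=32 B=37 C=29 D=20] avail[A=25 B=37 C=29 D=11] open={R1,R2}
Step 5: reserve R4 D 5 -> on_hand[A=32 B=37 C=29 D=20] avail[A=25 B=37 C=29 D=6] open={R1,R2,R4}
Step 6: commit R4 -> on_hand[A=32 B=37 C=29 D=15] avail[A=25 B=37 C=29 D=6] open={R1,R2}
Step 7: commit R1 -> on_hand[A=32 B=37 C=29 D=6] avail[A=25 B=37 C=29 D=6] open={R2}
Step 8: reserve R5 A 2 -> on_hand[A=32 B=37 C=29 D=6] avail[A=23 B=37 C=29 D=6] open={R2,R5}
Step 9: commit R5 -> on_hand[A=30 B=37 C=29 D=6] avail[A=23 B=37 C=29 D=6] open={R2}
Step 10: commit R2 -> on_hand[A=23 B=37 C=29 D=6] avail[A=23 B=37 C=29 D=6] open={}
Step 11: reserve R6 B 7 -> on_hand[A=23 B=37 C=29 D=6] avail[A=23 B=30 C=29 D=6] open={R6}
Step 12: reserve R7 B 7 -> on_hand[A=23 B=37 C=29 D=6] avail[A=23 B=23 C=29 D=6] open={R6,R7}
Step 13: cancel R7 -> on_hand[A=23 B=37 C=29 D=6] avail[A=23 B=30 C=29 D=6] open={R6}
Step 14: commit R6 -> on_hand[A=23 B=30 C=29 D=6] avail[A=23 B=30 C=29 D=6] open={}
Step 15: reserve R8 D 5 -> on_hand[A=23 B=30 C=29 D=6] avail[A=23 B=30 C=29 D=1] open={R8}
Step 16: reserve R9 A 2 -> on_hand[A=23 B=30 C=29 D=6] avail[A=21 B=30 C=29 D=1] open={R8,R9}
Step 17: reserve R10 A 7 -> on_hand[A=23 B=30 C=29 D=6] avail[A=14 B=30 C=29 D=1] open={R10,R8,R9}
Step 18: cancel R9 -> on_hand[A=23 B=30 C=29 D=6] avail[A=16 B=30 C=29 D=1] open={R10,R8}
Step 19: cancel R8 -> on_hand[A=23 B=30 C=29 D=6] avail[A=16 B=30 C=29 D=6] open={R10}
Step 20: cancel R10 -> on_hand[A=23 B=30 C=29 D=6] avail[A=23 B=30 C=29 D=6] open={}
Step 21: reserve R11 A 1 -> on_hand[A=23 B=30 C=29 D=6] avail[A=22 B=30 C=29 D=6] open={R11}
Final available[B] = 30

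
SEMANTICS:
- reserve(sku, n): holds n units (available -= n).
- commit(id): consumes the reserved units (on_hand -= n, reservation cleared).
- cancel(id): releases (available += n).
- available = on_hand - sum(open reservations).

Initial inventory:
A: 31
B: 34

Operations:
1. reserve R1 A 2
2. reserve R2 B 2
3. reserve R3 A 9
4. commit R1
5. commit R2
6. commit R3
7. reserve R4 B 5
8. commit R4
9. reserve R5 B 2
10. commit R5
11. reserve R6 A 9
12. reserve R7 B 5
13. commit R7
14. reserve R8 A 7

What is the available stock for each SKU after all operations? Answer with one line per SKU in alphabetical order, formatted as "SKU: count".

Step 1: reserve R1 A 2 -> on_hand[A=31 B=34] avail[A=29 B=34] open={R1}
Step 2: reserve R2 B 2 -> on_hand[A=31 B=34] avail[A=29 B=32] open={R1,R2}
Step 3: reserve R3 A 9 -> on_hand[A=31 B=34] avail[A=20 B=32] open={R1,R2,R3}
Step 4: commit R1 -> on_hand[A=29 B=34] avail[A=20 B=32] open={R2,R3}
Step 5: commit R2 -> on_hand[A=29 B=32] avail[A=20 B=32] open={R3}
Step 6: commit R3 -> on_hand[A=20 B=32] avail[A=20 B=32] open={}
Step 7: reserve R4 B 5 -> on_hand[A=20 B=32] avail[A=20 B=27] open={R4}
Step 8: commit R4 -> on_hand[A=20 B=27] avail[A=20 B=27] open={}
Step 9: reserve R5 B 2 -> on_hand[A=20 B=27] avail[A=20 B=25] open={R5}
Step 10: commit R5 -> on_hand[A=20 B=25] avail[A=20 B=25] open={}
Step 11: reserve R6 A 9 -> on_hand[A=20 B=25] avail[A=11 B=25] open={R6}
Step 12: reserve R7 B 5 -> on_hand[A=20 B=25] avail[A=11 B=20] open={R6,R7}
Step 13: commit R7 -> on_hand[A=20 B=20] avail[A=11 B=20] open={R6}
Step 14: reserve R8 A 7 -> on_hand[A=20 B=20] avail[A=4 B=20] open={R6,R8}

Answer: A: 4
B: 20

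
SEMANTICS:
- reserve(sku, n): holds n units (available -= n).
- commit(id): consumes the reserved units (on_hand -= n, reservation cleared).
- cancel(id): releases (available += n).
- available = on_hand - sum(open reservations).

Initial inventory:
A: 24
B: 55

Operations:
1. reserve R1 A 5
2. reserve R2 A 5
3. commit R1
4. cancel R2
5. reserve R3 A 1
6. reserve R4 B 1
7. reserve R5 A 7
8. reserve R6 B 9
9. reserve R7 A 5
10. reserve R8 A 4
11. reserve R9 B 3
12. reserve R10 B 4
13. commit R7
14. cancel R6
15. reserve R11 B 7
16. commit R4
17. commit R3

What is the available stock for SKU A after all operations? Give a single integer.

Answer: 2

Derivation:
Step 1: reserve R1 A 5 -> on_hand[A=24 B=55] avail[A=19 B=55] open={R1}
Step 2: reserve R2 A 5 -> on_hand[A=24 B=55] avail[A=14 B=55] open={R1,R2}
Step 3: commit R1 -> on_hand[A=19 B=55] avail[A=14 B=55] open={R2}
Step 4: cancel R2 -> on_hand[A=19 B=55] avail[A=19 B=55] open={}
Step 5: reserve R3 A 1 -> on_hand[A=19 B=55] avail[A=18 B=55] open={R3}
Step 6: reserve R4 B 1 -> on_hand[A=19 B=55] avail[A=18 B=54] open={R3,R4}
Step 7: reserve R5 A 7 -> on_hand[A=19 B=55] avail[A=11 B=54] open={R3,R4,R5}
Step 8: reserve R6 B 9 -> on_hand[A=19 B=55] avail[A=11 B=45] open={R3,R4,R5,R6}
Step 9: reserve R7 A 5 -> on_hand[A=19 B=55] avail[A=6 B=45] open={R3,R4,R5,R6,R7}
Step 10: reserve R8 A 4 -> on_hand[A=19 B=55] avail[A=2 B=45] open={R3,R4,R5,R6,R7,R8}
Step 11: reserve R9 B 3 -> on_hand[A=19 B=55] avail[A=2 B=42] open={R3,R4,R5,R6,R7,R8,R9}
Step 12: reserve R10 B 4 -> on_hand[A=19 B=55] avail[A=2 B=38] open={R10,R3,R4,R5,R6,R7,R8,R9}
Step 13: commit R7 -> on_hand[A=14 B=55] avail[A=2 B=38] open={R10,R3,R4,R5,R6,R8,R9}
Step 14: cancel R6 -> on_hand[A=14 B=55] avail[A=2 B=47] open={R10,R3,R4,R5,R8,R9}
Step 15: reserve R11 B 7 -> on_hand[A=14 B=55] avail[A=2 B=40] open={R10,R11,R3,R4,R5,R8,R9}
Step 16: commit R4 -> on_hand[A=14 B=54] avail[A=2 B=40] open={R10,R11,R3,R5,R8,R9}
Step 17: commit R3 -> on_hand[A=13 B=54] avail[A=2 B=40] open={R10,R11,R5,R8,R9}
Final available[A] = 2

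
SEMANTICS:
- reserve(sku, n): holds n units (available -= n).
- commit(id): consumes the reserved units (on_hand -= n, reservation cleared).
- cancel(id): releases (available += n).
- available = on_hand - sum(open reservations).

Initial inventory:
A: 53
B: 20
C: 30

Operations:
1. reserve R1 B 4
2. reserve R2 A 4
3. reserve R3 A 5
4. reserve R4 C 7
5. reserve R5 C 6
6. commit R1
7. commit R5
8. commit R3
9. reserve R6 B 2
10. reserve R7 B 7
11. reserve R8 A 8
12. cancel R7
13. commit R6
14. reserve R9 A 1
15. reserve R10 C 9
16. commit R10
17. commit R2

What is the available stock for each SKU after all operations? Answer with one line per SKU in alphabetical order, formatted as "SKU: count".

Step 1: reserve R1 B 4 -> on_hand[A=53 B=20 C=30] avail[A=53 B=16 C=30] open={R1}
Step 2: reserve R2 A 4 -> on_hand[A=53 B=20 C=30] avail[A=49 B=16 C=30] open={R1,R2}
Step 3: reserve R3 A 5 -> on_hand[A=53 B=20 C=30] avail[A=44 B=16 C=30] open={R1,R2,R3}
Step 4: reserve R4 C 7 -> on_hand[A=53 B=20 C=30] avail[A=44 B=16 C=23] open={R1,R2,R3,R4}
Step 5: reserve R5 C 6 -> on_hand[A=53 B=20 C=30] avail[A=44 B=16 C=17] open={R1,R2,R3,R4,R5}
Step 6: commit R1 -> on_hand[A=53 B=16 C=30] avail[A=44 B=16 C=17] open={R2,R3,R4,R5}
Step 7: commit R5 -> on_hand[A=53 B=16 C=24] avail[A=44 B=16 C=17] open={R2,R3,R4}
Step 8: commit R3 -> on_hand[A=48 B=16 C=24] avail[A=44 B=16 C=17] open={R2,R4}
Step 9: reserve R6 B 2 -> on_hand[A=48 B=16 C=24] avail[A=44 B=14 C=17] open={R2,R4,R6}
Step 10: reserve R7 B 7 -> on_hand[A=48 B=16 C=24] avail[A=44 B=7 C=17] open={R2,R4,R6,R7}
Step 11: reserve R8 A 8 -> on_hand[A=48 B=16 C=24] avail[A=36 B=7 C=17] open={R2,R4,R6,R7,R8}
Step 12: cancel R7 -> on_hand[A=48 B=16 C=24] avail[A=36 B=14 C=17] open={R2,R4,R6,R8}
Step 13: commit R6 -> on_hand[A=48 B=14 C=24] avail[A=36 B=14 C=17] open={R2,R4,R8}
Step 14: reserve R9 A 1 -> on_hand[A=48 B=14 C=24] avail[A=35 B=14 C=17] open={R2,R4,R8,R9}
Step 15: reserve R10 C 9 -> on_hand[A=48 B=14 C=24] avail[A=35 B=14 C=8] open={R10,R2,R4,R8,R9}
Step 16: commit R10 -> on_hand[A=48 B=14 C=15] avail[A=35 B=14 C=8] open={R2,R4,R8,R9}
Step 17: commit R2 -> on_hand[A=44 B=14 C=15] avail[A=35 B=14 C=8] open={R4,R8,R9}

Answer: A: 35
B: 14
C: 8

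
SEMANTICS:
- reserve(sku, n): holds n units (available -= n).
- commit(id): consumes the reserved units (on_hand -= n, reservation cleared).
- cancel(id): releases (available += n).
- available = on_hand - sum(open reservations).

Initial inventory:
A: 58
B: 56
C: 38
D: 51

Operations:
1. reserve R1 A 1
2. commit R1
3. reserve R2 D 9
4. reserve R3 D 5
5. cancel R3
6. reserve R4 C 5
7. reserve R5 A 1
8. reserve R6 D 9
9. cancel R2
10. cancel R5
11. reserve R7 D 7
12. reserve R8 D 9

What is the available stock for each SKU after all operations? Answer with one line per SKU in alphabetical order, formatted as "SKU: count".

Step 1: reserve R1 A 1 -> on_hand[A=58 B=56 C=38 D=51] avail[A=57 B=56 C=38 D=51] open={R1}
Step 2: commit R1 -> on_hand[A=57 B=56 C=38 D=51] avail[A=57 B=56 C=38 D=51] open={}
Step 3: reserve R2 D 9 -> on_hand[A=57 B=56 C=38 D=51] avail[A=57 B=56 C=38 D=42] open={R2}
Step 4: reserve R3 D 5 -> on_hand[A=57 B=56 C=38 D=51] avail[A=57 B=56 C=38 D=37] open={R2,R3}
Step 5: cancel R3 -> on_hand[A=57 B=56 C=38 D=51] avail[A=57 B=56 C=38 D=42] open={R2}
Step 6: reserve R4 C 5 -> on_hand[A=57 B=56 C=38 D=51] avail[A=57 B=56 C=33 D=42] open={R2,R4}
Step 7: reserve R5 A 1 -> on_hand[A=57 B=56 C=38 D=51] avail[A=56 B=56 C=33 D=42] open={R2,R4,R5}
Step 8: reserve R6 D 9 -> on_hand[A=57 B=56 C=38 D=51] avail[A=56 B=56 C=33 D=33] open={R2,R4,R5,R6}
Step 9: cancel R2 -> on_hand[A=57 B=56 C=38 D=51] avail[A=56 B=56 C=33 D=42] open={R4,R5,R6}
Step 10: cancel R5 -> on_hand[A=57 B=56 C=38 D=51] avail[A=57 B=56 C=33 D=42] open={R4,R6}
Step 11: reserve R7 D 7 -> on_hand[A=57 B=56 C=38 D=51] avail[A=57 B=56 C=33 D=35] open={R4,R6,R7}
Step 12: reserve R8 D 9 -> on_hand[A=57 B=56 C=38 D=51] avail[A=57 B=56 C=33 D=26] open={R4,R6,R7,R8}

Answer: A: 57
B: 56
C: 33
D: 26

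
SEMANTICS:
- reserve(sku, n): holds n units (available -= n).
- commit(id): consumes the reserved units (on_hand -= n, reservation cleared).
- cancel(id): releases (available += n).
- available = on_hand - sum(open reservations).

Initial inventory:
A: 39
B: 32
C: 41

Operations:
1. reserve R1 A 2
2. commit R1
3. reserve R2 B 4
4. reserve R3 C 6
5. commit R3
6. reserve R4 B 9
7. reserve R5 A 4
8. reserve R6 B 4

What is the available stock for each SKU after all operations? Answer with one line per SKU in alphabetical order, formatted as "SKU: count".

Step 1: reserve R1 A 2 -> on_hand[A=39 B=32 C=41] avail[A=37 B=32 C=41] open={R1}
Step 2: commit R1 -> on_hand[A=37 B=32 C=41] avail[A=37 B=32 C=41] open={}
Step 3: reserve R2 B 4 -> on_hand[A=37 B=32 C=41] avail[A=37 B=28 C=41] open={R2}
Step 4: reserve R3 C 6 -> on_hand[A=37 B=32 C=41] avail[A=37 B=28 C=35] open={R2,R3}
Step 5: commit R3 -> on_hand[A=37 B=32 C=35] avail[A=37 B=28 C=35] open={R2}
Step 6: reserve R4 B 9 -> on_hand[A=37 B=32 C=35] avail[A=37 B=19 C=35] open={R2,R4}
Step 7: reserve R5 A 4 -> on_hand[A=37 B=32 C=35] avail[A=33 B=19 C=35] open={R2,R4,R5}
Step 8: reserve R6 B 4 -> on_hand[A=37 B=32 C=35] avail[A=33 B=15 C=35] open={R2,R4,R5,R6}

Answer: A: 33
B: 15
C: 35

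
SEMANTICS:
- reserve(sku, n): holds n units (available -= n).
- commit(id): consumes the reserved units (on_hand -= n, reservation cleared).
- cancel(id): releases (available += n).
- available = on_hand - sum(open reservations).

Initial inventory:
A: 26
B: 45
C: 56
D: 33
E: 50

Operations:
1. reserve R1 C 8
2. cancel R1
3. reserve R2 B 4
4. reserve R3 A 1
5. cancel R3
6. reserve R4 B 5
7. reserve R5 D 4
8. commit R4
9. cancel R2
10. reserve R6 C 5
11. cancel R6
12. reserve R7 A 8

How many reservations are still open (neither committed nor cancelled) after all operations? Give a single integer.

Step 1: reserve R1 C 8 -> on_hand[A=26 B=45 C=56 D=33 E=50] avail[A=26 B=45 C=48 D=33 E=50] open={R1}
Step 2: cancel R1 -> on_hand[A=26 B=45 C=56 D=33 E=50] avail[A=26 B=45 C=56 D=33 E=50] open={}
Step 3: reserve R2 B 4 -> on_hand[A=26 B=45 C=56 D=33 E=50] avail[A=26 B=41 C=56 D=33 E=50] open={R2}
Step 4: reserve R3 A 1 -> on_hand[A=26 B=45 C=56 D=33 E=50] avail[A=25 B=41 C=56 D=33 E=50] open={R2,R3}
Step 5: cancel R3 -> on_hand[A=26 B=45 C=56 D=33 E=50] avail[A=26 B=41 C=56 D=33 E=50] open={R2}
Step 6: reserve R4 B 5 -> on_hand[A=26 B=45 C=56 D=33 E=50] avail[A=26 B=36 C=56 D=33 E=50] open={R2,R4}
Step 7: reserve R5 D 4 -> on_hand[A=26 B=45 C=56 D=33 E=50] avail[A=26 B=36 C=56 D=29 E=50] open={R2,R4,R5}
Step 8: commit R4 -> on_hand[A=26 B=40 C=56 D=33 E=50] avail[A=26 B=36 C=56 D=29 E=50] open={R2,R5}
Step 9: cancel R2 -> on_hand[A=26 B=40 C=56 D=33 E=50] avail[A=26 B=40 C=56 D=29 E=50] open={R5}
Step 10: reserve R6 C 5 -> on_hand[A=26 B=40 C=56 D=33 E=50] avail[A=26 B=40 C=51 D=29 E=50] open={R5,R6}
Step 11: cancel R6 -> on_hand[A=26 B=40 C=56 D=33 E=50] avail[A=26 B=40 C=56 D=29 E=50] open={R5}
Step 12: reserve R7 A 8 -> on_hand[A=26 B=40 C=56 D=33 E=50] avail[A=18 B=40 C=56 D=29 E=50] open={R5,R7}
Open reservations: ['R5', 'R7'] -> 2

Answer: 2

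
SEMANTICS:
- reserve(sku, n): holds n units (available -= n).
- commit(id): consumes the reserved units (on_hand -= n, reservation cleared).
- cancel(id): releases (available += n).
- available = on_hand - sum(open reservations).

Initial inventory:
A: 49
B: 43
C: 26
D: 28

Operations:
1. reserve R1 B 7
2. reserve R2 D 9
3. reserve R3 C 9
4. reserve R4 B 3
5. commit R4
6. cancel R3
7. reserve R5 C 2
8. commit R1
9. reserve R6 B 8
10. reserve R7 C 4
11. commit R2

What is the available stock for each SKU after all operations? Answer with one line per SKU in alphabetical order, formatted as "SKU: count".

Answer: A: 49
B: 25
C: 20
D: 19

Derivation:
Step 1: reserve R1 B 7 -> on_hand[A=49 B=43 C=26 D=28] avail[A=49 B=36 C=26 D=28] open={R1}
Step 2: reserve R2 D 9 -> on_hand[A=49 B=43 C=26 D=28] avail[A=49 B=36 C=26 D=19] open={R1,R2}
Step 3: reserve R3 C 9 -> on_hand[A=49 B=43 C=26 D=28] avail[A=49 B=36 C=17 D=19] open={R1,R2,R3}
Step 4: reserve R4 B 3 -> on_hand[A=49 B=43 C=26 D=28] avail[A=49 B=33 C=17 D=19] open={R1,R2,R3,R4}
Step 5: commit R4 -> on_hand[A=49 B=40 C=26 D=28] avail[A=49 B=33 C=17 D=19] open={R1,R2,R3}
Step 6: cancel R3 -> on_hand[A=49 B=40 C=26 D=28] avail[A=49 B=33 C=26 D=19] open={R1,R2}
Step 7: reserve R5 C 2 -> on_hand[A=49 B=40 C=26 D=28] avail[A=49 B=33 C=24 D=19] open={R1,R2,R5}
Step 8: commit R1 -> on_hand[A=49 B=33 C=26 D=28] avail[A=49 B=33 C=24 D=19] open={R2,R5}
Step 9: reserve R6 B 8 -> on_hand[A=49 B=33 C=26 D=28] avail[A=49 B=25 C=24 D=19] open={R2,R5,R6}
Step 10: reserve R7 C 4 -> on_hand[A=49 B=33 C=26 D=28] avail[A=49 B=25 C=20 D=19] open={R2,R5,R6,R7}
Step 11: commit R2 -> on_hand[A=49 B=33 C=26 D=19] avail[A=49 B=25 C=20 D=19] open={R5,R6,R7}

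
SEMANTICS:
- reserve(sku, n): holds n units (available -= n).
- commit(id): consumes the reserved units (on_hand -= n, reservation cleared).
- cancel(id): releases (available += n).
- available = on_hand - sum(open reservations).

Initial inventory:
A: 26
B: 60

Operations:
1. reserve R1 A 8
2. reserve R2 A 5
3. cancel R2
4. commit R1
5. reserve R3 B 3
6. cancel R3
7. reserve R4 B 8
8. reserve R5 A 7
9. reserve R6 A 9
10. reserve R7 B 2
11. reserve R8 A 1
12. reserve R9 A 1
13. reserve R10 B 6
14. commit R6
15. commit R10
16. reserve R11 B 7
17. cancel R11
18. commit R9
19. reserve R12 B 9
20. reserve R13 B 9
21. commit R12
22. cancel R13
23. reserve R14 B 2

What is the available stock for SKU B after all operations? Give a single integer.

Step 1: reserve R1 A 8 -> on_hand[A=26 B=60] avail[A=18 B=60] open={R1}
Step 2: reserve R2 A 5 -> on_hand[A=26 B=60] avail[A=13 B=60] open={R1,R2}
Step 3: cancel R2 -> on_hand[A=26 B=60] avail[A=18 B=60] open={R1}
Step 4: commit R1 -> on_hand[A=18 B=60] avail[A=18 B=60] open={}
Step 5: reserve R3 B 3 -> on_hand[A=18 B=60] avail[A=18 B=57] open={R3}
Step 6: cancel R3 -> on_hand[A=18 B=60] avail[A=18 B=60] open={}
Step 7: reserve R4 B 8 -> on_hand[A=18 B=60] avail[A=18 B=52] open={R4}
Step 8: reserve R5 A 7 -> on_hand[A=18 B=60] avail[A=11 B=52] open={R4,R5}
Step 9: reserve R6 A 9 -> on_hand[A=18 B=60] avail[A=2 B=52] open={R4,R5,R6}
Step 10: reserve R7 B 2 -> on_hand[A=18 B=60] avail[A=2 B=50] open={R4,R5,R6,R7}
Step 11: reserve R8 A 1 -> on_hand[A=18 B=60] avail[A=1 B=50] open={R4,R5,R6,R7,R8}
Step 12: reserve R9 A 1 -> on_hand[A=18 B=60] avail[A=0 B=50] open={R4,R5,R6,R7,R8,R9}
Step 13: reserve R10 B 6 -> on_hand[A=18 B=60] avail[A=0 B=44] open={R10,R4,R5,R6,R7,R8,R9}
Step 14: commit R6 -> on_hand[A=9 B=60] avail[A=0 B=44] open={R10,R4,R5,R7,R8,R9}
Step 15: commit R10 -> on_hand[A=9 B=54] avail[A=0 B=44] open={R4,R5,R7,R8,R9}
Step 16: reserve R11 B 7 -> on_hand[A=9 B=54] avail[A=0 B=37] open={R11,R4,R5,R7,R8,R9}
Step 17: cancel R11 -> on_hand[A=9 B=54] avail[A=0 B=44] open={R4,R5,R7,R8,R9}
Step 18: commit R9 -> on_hand[A=8 B=54] avail[A=0 B=44] open={R4,R5,R7,R8}
Step 19: reserve R12 B 9 -> on_hand[A=8 B=54] avail[A=0 B=35] open={R12,R4,R5,R7,R8}
Step 20: reserve R13 B 9 -> on_hand[A=8 B=54] avail[A=0 B=26] open={R12,R13,R4,R5,R7,R8}
Step 21: commit R12 -> on_hand[A=8 B=45] avail[A=0 B=26] open={R13,R4,R5,R7,R8}
Step 22: cancel R13 -> on_hand[A=8 B=45] avail[A=0 B=35] open={R4,R5,R7,R8}
Step 23: reserve R14 B 2 -> on_hand[A=8 B=45] avail[A=0 B=33] open={R14,R4,R5,R7,R8}
Final available[B] = 33

Answer: 33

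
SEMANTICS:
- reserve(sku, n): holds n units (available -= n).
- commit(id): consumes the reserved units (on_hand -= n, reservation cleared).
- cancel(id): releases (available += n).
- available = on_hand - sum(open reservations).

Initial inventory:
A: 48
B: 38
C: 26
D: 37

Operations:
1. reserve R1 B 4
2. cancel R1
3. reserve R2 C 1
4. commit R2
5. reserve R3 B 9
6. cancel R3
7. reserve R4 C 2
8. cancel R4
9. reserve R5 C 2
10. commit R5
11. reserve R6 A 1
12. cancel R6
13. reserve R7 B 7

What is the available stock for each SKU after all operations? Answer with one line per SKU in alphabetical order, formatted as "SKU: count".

Step 1: reserve R1 B 4 -> on_hand[A=48 B=38 C=26 D=37] avail[A=48 B=34 C=26 D=37] open={R1}
Step 2: cancel R1 -> on_hand[A=48 B=38 C=26 D=37] avail[A=48 B=38 C=26 D=37] open={}
Step 3: reserve R2 C 1 -> on_hand[A=48 B=38 C=26 D=37] avail[A=48 B=38 C=25 D=37] open={R2}
Step 4: commit R2 -> on_hand[A=48 B=38 C=25 D=37] avail[A=48 B=38 C=25 D=37] open={}
Step 5: reserve R3 B 9 -> on_hand[A=48 B=38 C=25 D=37] avail[A=48 B=29 C=25 D=37] open={R3}
Step 6: cancel R3 -> on_hand[A=48 B=38 C=25 D=37] avail[A=48 B=38 C=25 D=37] open={}
Step 7: reserve R4 C 2 -> on_hand[A=48 B=38 C=25 D=37] avail[A=48 B=38 C=23 D=37] open={R4}
Step 8: cancel R4 -> on_hand[A=48 B=38 C=25 D=37] avail[A=48 B=38 C=25 D=37] open={}
Step 9: reserve R5 C 2 -> on_hand[A=48 B=38 C=25 D=37] avail[A=48 B=38 C=23 D=37] open={R5}
Step 10: commit R5 -> on_hand[A=48 B=38 C=23 D=37] avail[A=48 B=38 C=23 D=37] open={}
Step 11: reserve R6 A 1 -> on_hand[A=48 B=38 C=23 D=37] avail[A=47 B=38 C=23 D=37] open={R6}
Step 12: cancel R6 -> on_hand[A=48 B=38 C=23 D=37] avail[A=48 B=38 C=23 D=37] open={}
Step 13: reserve R7 B 7 -> on_hand[A=48 B=38 C=23 D=37] avail[A=48 B=31 C=23 D=37] open={R7}

Answer: A: 48
B: 31
C: 23
D: 37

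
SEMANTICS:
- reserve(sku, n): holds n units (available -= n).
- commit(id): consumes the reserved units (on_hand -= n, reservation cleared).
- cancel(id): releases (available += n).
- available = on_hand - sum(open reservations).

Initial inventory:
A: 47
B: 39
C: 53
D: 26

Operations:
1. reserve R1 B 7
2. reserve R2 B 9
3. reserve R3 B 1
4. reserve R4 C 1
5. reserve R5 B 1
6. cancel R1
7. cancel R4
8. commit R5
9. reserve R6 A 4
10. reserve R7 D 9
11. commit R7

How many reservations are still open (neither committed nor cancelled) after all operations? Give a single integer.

Answer: 3

Derivation:
Step 1: reserve R1 B 7 -> on_hand[A=47 B=39 C=53 D=26] avail[A=47 B=32 C=53 D=26] open={R1}
Step 2: reserve R2 B 9 -> on_hand[A=47 B=39 C=53 D=26] avail[A=47 B=23 C=53 D=26] open={R1,R2}
Step 3: reserve R3 B 1 -> on_hand[A=47 B=39 C=53 D=26] avail[A=47 B=22 C=53 D=26] open={R1,R2,R3}
Step 4: reserve R4 C 1 -> on_hand[A=47 B=39 C=53 D=26] avail[A=47 B=22 C=52 D=26] open={R1,R2,R3,R4}
Step 5: reserve R5 B 1 -> on_hand[A=47 B=39 C=53 D=26] avail[A=47 B=21 C=52 D=26] open={R1,R2,R3,R4,R5}
Step 6: cancel R1 -> on_hand[A=47 B=39 C=53 D=26] avail[A=47 B=28 C=52 D=26] open={R2,R3,R4,R5}
Step 7: cancel R4 -> on_hand[A=47 B=39 C=53 D=26] avail[A=47 B=28 C=53 D=26] open={R2,R3,R5}
Step 8: commit R5 -> on_hand[A=47 B=38 C=53 D=26] avail[A=47 B=28 C=53 D=26] open={R2,R3}
Step 9: reserve R6 A 4 -> on_hand[A=47 B=38 C=53 D=26] avail[A=43 B=28 C=53 D=26] open={R2,R3,R6}
Step 10: reserve R7 D 9 -> on_hand[A=47 B=38 C=53 D=26] avail[A=43 B=28 C=53 D=17] open={R2,R3,R6,R7}
Step 11: commit R7 -> on_hand[A=47 B=38 C=53 D=17] avail[A=43 B=28 C=53 D=17] open={R2,R3,R6}
Open reservations: ['R2', 'R3', 'R6'] -> 3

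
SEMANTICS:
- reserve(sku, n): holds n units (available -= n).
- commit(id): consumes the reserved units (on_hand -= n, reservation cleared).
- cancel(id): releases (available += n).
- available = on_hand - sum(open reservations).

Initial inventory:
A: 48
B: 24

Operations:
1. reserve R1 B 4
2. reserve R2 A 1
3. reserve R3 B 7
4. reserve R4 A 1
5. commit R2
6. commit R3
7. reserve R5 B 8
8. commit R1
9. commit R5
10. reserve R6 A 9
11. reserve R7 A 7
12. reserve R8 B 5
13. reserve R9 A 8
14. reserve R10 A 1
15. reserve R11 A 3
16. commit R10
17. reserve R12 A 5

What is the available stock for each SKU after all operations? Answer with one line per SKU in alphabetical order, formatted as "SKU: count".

Answer: A: 13
B: 0

Derivation:
Step 1: reserve R1 B 4 -> on_hand[A=48 B=24] avail[A=48 B=20] open={R1}
Step 2: reserve R2 A 1 -> on_hand[A=48 B=24] avail[A=47 B=20] open={R1,R2}
Step 3: reserve R3 B 7 -> on_hand[A=48 B=24] avail[A=47 B=13] open={R1,R2,R3}
Step 4: reserve R4 A 1 -> on_hand[A=48 B=24] avail[A=46 B=13] open={R1,R2,R3,R4}
Step 5: commit R2 -> on_hand[A=47 B=24] avail[A=46 B=13] open={R1,R3,R4}
Step 6: commit R3 -> on_hand[A=47 B=17] avail[A=46 B=13] open={R1,R4}
Step 7: reserve R5 B 8 -> on_hand[A=47 B=17] avail[A=46 B=5] open={R1,R4,R5}
Step 8: commit R1 -> on_hand[A=47 B=13] avail[A=46 B=5] open={R4,R5}
Step 9: commit R5 -> on_hand[A=47 B=5] avail[A=46 B=5] open={R4}
Step 10: reserve R6 A 9 -> on_hand[A=47 B=5] avail[A=37 B=5] open={R4,R6}
Step 11: reserve R7 A 7 -> on_hand[A=47 B=5] avail[A=30 B=5] open={R4,R6,R7}
Step 12: reserve R8 B 5 -> on_hand[A=47 B=5] avail[A=30 B=0] open={R4,R6,R7,R8}
Step 13: reserve R9 A 8 -> on_hand[A=47 B=5] avail[A=22 B=0] open={R4,R6,R7,R8,R9}
Step 14: reserve R10 A 1 -> on_hand[A=47 B=5] avail[A=21 B=0] open={R10,R4,R6,R7,R8,R9}
Step 15: reserve R11 A 3 -> on_hand[A=47 B=5] avail[A=18 B=0] open={R10,R11,R4,R6,R7,R8,R9}
Step 16: commit R10 -> on_hand[A=46 B=5] avail[A=18 B=0] open={R11,R4,R6,R7,R8,R9}
Step 17: reserve R12 A 5 -> on_hand[A=46 B=5] avail[A=13 B=0] open={R11,R12,R4,R6,R7,R8,R9}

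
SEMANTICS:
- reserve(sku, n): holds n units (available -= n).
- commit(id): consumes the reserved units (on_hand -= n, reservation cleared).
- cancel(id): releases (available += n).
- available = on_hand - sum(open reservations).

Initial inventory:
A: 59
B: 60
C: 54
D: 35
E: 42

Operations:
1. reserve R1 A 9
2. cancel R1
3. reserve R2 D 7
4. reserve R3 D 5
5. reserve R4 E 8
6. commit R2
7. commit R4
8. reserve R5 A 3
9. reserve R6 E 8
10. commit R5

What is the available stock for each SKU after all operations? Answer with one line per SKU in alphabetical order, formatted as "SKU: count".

Answer: A: 56
B: 60
C: 54
D: 23
E: 26

Derivation:
Step 1: reserve R1 A 9 -> on_hand[A=59 B=60 C=54 D=35 E=42] avail[A=50 B=60 C=54 D=35 E=42] open={R1}
Step 2: cancel R1 -> on_hand[A=59 B=60 C=54 D=35 E=42] avail[A=59 B=60 C=54 D=35 E=42] open={}
Step 3: reserve R2 D 7 -> on_hand[A=59 B=60 C=54 D=35 E=42] avail[A=59 B=60 C=54 D=28 E=42] open={R2}
Step 4: reserve R3 D 5 -> on_hand[A=59 B=60 C=54 D=35 E=42] avail[A=59 B=60 C=54 D=23 E=42] open={R2,R3}
Step 5: reserve R4 E 8 -> on_hand[A=59 B=60 C=54 D=35 E=42] avail[A=59 B=60 C=54 D=23 E=34] open={R2,R3,R4}
Step 6: commit R2 -> on_hand[A=59 B=60 C=54 D=28 E=42] avail[A=59 B=60 C=54 D=23 E=34] open={R3,R4}
Step 7: commit R4 -> on_hand[A=59 B=60 C=54 D=28 E=34] avail[A=59 B=60 C=54 D=23 E=34] open={R3}
Step 8: reserve R5 A 3 -> on_hand[A=59 B=60 C=54 D=28 E=34] avail[A=56 B=60 C=54 D=23 E=34] open={R3,R5}
Step 9: reserve R6 E 8 -> on_hand[A=59 B=60 C=54 D=28 E=34] avail[A=56 B=60 C=54 D=23 E=26] open={R3,R5,R6}
Step 10: commit R5 -> on_hand[A=56 B=60 C=54 D=28 E=34] avail[A=56 B=60 C=54 D=23 E=26] open={R3,R6}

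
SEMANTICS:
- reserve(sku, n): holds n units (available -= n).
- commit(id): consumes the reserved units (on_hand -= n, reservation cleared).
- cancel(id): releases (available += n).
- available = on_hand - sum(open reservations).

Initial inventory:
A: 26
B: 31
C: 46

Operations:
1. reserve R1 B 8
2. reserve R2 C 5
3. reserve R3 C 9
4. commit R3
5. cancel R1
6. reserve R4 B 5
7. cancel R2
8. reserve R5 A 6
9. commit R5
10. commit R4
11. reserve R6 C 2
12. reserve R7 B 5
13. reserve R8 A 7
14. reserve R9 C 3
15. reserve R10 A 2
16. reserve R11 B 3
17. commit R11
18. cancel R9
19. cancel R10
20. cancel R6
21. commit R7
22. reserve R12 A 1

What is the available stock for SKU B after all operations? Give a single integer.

Answer: 18

Derivation:
Step 1: reserve R1 B 8 -> on_hand[A=26 B=31 C=46] avail[A=26 B=23 C=46] open={R1}
Step 2: reserve R2 C 5 -> on_hand[A=26 B=31 C=46] avail[A=26 B=23 C=41] open={R1,R2}
Step 3: reserve R3 C 9 -> on_hand[A=26 B=31 C=46] avail[A=26 B=23 C=32] open={R1,R2,R3}
Step 4: commit R3 -> on_hand[A=26 B=31 C=37] avail[A=26 B=23 C=32] open={R1,R2}
Step 5: cancel R1 -> on_hand[A=26 B=31 C=37] avail[A=26 B=31 C=32] open={R2}
Step 6: reserve R4 B 5 -> on_hand[A=26 B=31 C=37] avail[A=26 B=26 C=32] open={R2,R4}
Step 7: cancel R2 -> on_hand[A=26 B=31 C=37] avail[A=26 B=26 C=37] open={R4}
Step 8: reserve R5 A 6 -> on_hand[A=26 B=31 C=37] avail[A=20 B=26 C=37] open={R4,R5}
Step 9: commit R5 -> on_hand[A=20 B=31 C=37] avail[A=20 B=26 C=37] open={R4}
Step 10: commit R4 -> on_hand[A=20 B=26 C=37] avail[A=20 B=26 C=37] open={}
Step 11: reserve R6 C 2 -> on_hand[A=20 B=26 C=37] avail[A=20 B=26 C=35] open={R6}
Step 12: reserve R7 B 5 -> on_hand[A=20 B=26 C=37] avail[A=20 B=21 C=35] open={R6,R7}
Step 13: reserve R8 A 7 -> on_hand[A=20 B=26 C=37] avail[A=13 B=21 C=35] open={R6,R7,R8}
Step 14: reserve R9 C 3 -> on_hand[A=20 B=26 C=37] avail[A=13 B=21 C=32] open={R6,R7,R8,R9}
Step 15: reserve R10 A 2 -> on_hand[A=20 B=26 C=37] avail[A=11 B=21 C=32] open={R10,R6,R7,R8,R9}
Step 16: reserve R11 B 3 -> on_hand[A=20 B=26 C=37] avail[A=11 B=18 C=32] open={R10,R11,R6,R7,R8,R9}
Step 17: commit R11 -> on_hand[A=20 B=23 C=37] avail[A=11 B=18 C=32] open={R10,R6,R7,R8,R9}
Step 18: cancel R9 -> on_hand[A=20 B=23 C=37] avail[A=11 B=18 C=35] open={R10,R6,R7,R8}
Step 19: cancel R10 -> on_hand[A=20 B=23 C=37] avail[A=13 B=18 C=35] open={R6,R7,R8}
Step 20: cancel R6 -> on_hand[A=20 B=23 C=37] avail[A=13 B=18 C=37] open={R7,R8}
Step 21: commit R7 -> on_hand[A=20 B=18 C=37] avail[A=13 B=18 C=37] open={R8}
Step 22: reserve R12 A 1 -> on_hand[A=20 B=18 C=37] avail[A=12 B=18 C=37] open={R12,R8}
Final available[B] = 18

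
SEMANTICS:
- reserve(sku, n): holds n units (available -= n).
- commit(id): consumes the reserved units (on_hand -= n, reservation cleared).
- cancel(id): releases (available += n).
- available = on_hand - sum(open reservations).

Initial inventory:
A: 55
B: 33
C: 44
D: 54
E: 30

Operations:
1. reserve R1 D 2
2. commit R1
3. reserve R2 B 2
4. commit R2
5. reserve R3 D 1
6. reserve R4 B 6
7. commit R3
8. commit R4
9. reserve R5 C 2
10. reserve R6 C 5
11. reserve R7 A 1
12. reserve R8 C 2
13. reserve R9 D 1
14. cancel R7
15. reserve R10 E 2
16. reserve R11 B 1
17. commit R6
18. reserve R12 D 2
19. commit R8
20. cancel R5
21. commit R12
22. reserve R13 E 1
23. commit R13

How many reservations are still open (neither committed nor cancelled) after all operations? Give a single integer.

Answer: 3

Derivation:
Step 1: reserve R1 D 2 -> on_hand[A=55 B=33 C=44 D=54 E=30] avail[A=55 B=33 C=44 D=52 E=30] open={R1}
Step 2: commit R1 -> on_hand[A=55 B=33 C=44 D=52 E=30] avail[A=55 B=33 C=44 D=52 E=30] open={}
Step 3: reserve R2 B 2 -> on_hand[A=55 B=33 C=44 D=52 E=30] avail[A=55 B=31 C=44 D=52 E=30] open={R2}
Step 4: commit R2 -> on_hand[A=55 B=31 C=44 D=52 E=30] avail[A=55 B=31 C=44 D=52 E=30] open={}
Step 5: reserve R3 D 1 -> on_hand[A=55 B=31 C=44 D=52 E=30] avail[A=55 B=31 C=44 D=51 E=30] open={R3}
Step 6: reserve R4 B 6 -> on_hand[A=55 B=31 C=44 D=52 E=30] avail[A=55 B=25 C=44 D=51 E=30] open={R3,R4}
Step 7: commit R3 -> on_hand[A=55 B=31 C=44 D=51 E=30] avail[A=55 B=25 C=44 D=51 E=30] open={R4}
Step 8: commit R4 -> on_hand[A=55 B=25 C=44 D=51 E=30] avail[A=55 B=25 C=44 D=51 E=30] open={}
Step 9: reserve R5 C 2 -> on_hand[A=55 B=25 C=44 D=51 E=30] avail[A=55 B=25 C=42 D=51 E=30] open={R5}
Step 10: reserve R6 C 5 -> on_hand[A=55 B=25 C=44 D=51 E=30] avail[A=55 B=25 C=37 D=51 E=30] open={R5,R6}
Step 11: reserve R7 A 1 -> on_hand[A=55 B=25 C=44 D=51 E=30] avail[A=54 B=25 C=37 D=51 E=30] open={R5,R6,R7}
Step 12: reserve R8 C 2 -> on_hand[A=55 B=25 C=44 D=51 E=30] avail[A=54 B=25 C=35 D=51 E=30] open={R5,R6,R7,R8}
Step 13: reserve R9 D 1 -> on_hand[A=55 B=25 C=44 D=51 E=30] avail[A=54 B=25 C=35 D=50 E=30] open={R5,R6,R7,R8,R9}
Step 14: cancel R7 -> on_hand[A=55 B=25 C=44 D=51 E=30] avail[A=55 B=25 C=35 D=50 E=30] open={R5,R6,R8,R9}
Step 15: reserve R10 E 2 -> on_hand[A=55 B=25 C=44 D=51 E=30] avail[A=55 B=25 C=35 D=50 E=28] open={R10,R5,R6,R8,R9}
Step 16: reserve R11 B 1 -> on_hand[A=55 B=25 C=44 D=51 E=30] avail[A=55 B=24 C=35 D=50 E=28] open={R10,R11,R5,R6,R8,R9}
Step 17: commit R6 -> on_hand[A=55 B=25 C=39 D=51 E=30] avail[A=55 B=24 C=35 D=50 E=28] open={R10,R11,R5,R8,R9}
Step 18: reserve R12 D 2 -> on_hand[A=55 B=25 C=39 D=51 E=30] avail[A=55 B=24 C=35 D=48 E=28] open={R10,R11,R12,R5,R8,R9}
Step 19: commit R8 -> on_hand[A=55 B=25 C=37 D=51 E=30] avail[A=55 B=24 C=35 D=48 E=28] open={R10,R11,R12,R5,R9}
Step 20: cancel R5 -> on_hand[A=55 B=25 C=37 D=51 E=30] avail[A=55 B=24 C=37 D=48 E=28] open={R10,R11,R12,R9}
Step 21: commit R12 -> on_hand[A=55 B=25 C=37 D=49 E=30] avail[A=55 B=24 C=37 D=48 E=28] open={R10,R11,R9}
Step 22: reserve R13 E 1 -> on_hand[A=55 B=25 C=37 D=49 E=30] avail[A=55 B=24 C=37 D=48 E=27] open={R10,R11,R13,R9}
Step 23: commit R13 -> on_hand[A=55 B=25 C=37 D=49 E=29] avail[A=55 B=24 C=37 D=48 E=27] open={R10,R11,R9}
Open reservations: ['R10', 'R11', 'R9'] -> 3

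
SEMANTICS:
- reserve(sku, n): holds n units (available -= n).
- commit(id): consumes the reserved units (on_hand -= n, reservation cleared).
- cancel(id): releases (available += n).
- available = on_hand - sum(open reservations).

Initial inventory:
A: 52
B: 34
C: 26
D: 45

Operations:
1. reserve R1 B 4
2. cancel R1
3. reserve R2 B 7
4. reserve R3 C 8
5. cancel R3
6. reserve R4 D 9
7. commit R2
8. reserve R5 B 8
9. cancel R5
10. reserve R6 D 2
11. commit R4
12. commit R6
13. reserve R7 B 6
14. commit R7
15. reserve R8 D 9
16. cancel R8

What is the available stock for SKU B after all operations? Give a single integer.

Step 1: reserve R1 B 4 -> on_hand[A=52 B=34 C=26 D=45] avail[A=52 B=30 C=26 D=45] open={R1}
Step 2: cancel R1 -> on_hand[A=52 B=34 C=26 D=45] avail[A=52 B=34 C=26 D=45] open={}
Step 3: reserve R2 B 7 -> on_hand[A=52 B=34 C=26 D=45] avail[A=52 B=27 C=26 D=45] open={R2}
Step 4: reserve R3 C 8 -> on_hand[A=52 B=34 C=26 D=45] avail[A=52 B=27 C=18 D=45] open={R2,R3}
Step 5: cancel R3 -> on_hand[A=52 B=34 C=26 D=45] avail[A=52 B=27 C=26 D=45] open={R2}
Step 6: reserve R4 D 9 -> on_hand[A=52 B=34 C=26 D=45] avail[A=52 B=27 C=26 D=36] open={R2,R4}
Step 7: commit R2 -> on_hand[A=52 B=27 C=26 D=45] avail[A=52 B=27 C=26 D=36] open={R4}
Step 8: reserve R5 B 8 -> on_hand[A=52 B=27 C=26 D=45] avail[A=52 B=19 C=26 D=36] open={R4,R5}
Step 9: cancel R5 -> on_hand[A=52 B=27 C=26 D=45] avail[A=52 B=27 C=26 D=36] open={R4}
Step 10: reserve R6 D 2 -> on_hand[A=52 B=27 C=26 D=45] avail[A=52 B=27 C=26 D=34] open={R4,R6}
Step 11: commit R4 -> on_hand[A=52 B=27 C=26 D=36] avail[A=52 B=27 C=26 D=34] open={R6}
Step 12: commit R6 -> on_hand[A=52 B=27 C=26 D=34] avail[A=52 B=27 C=26 D=34] open={}
Step 13: reserve R7 B 6 -> on_hand[A=52 B=27 C=26 D=34] avail[A=52 B=21 C=26 D=34] open={R7}
Step 14: commit R7 -> on_hand[A=52 B=21 C=26 D=34] avail[A=52 B=21 C=26 D=34] open={}
Step 15: reserve R8 D 9 -> on_hand[A=52 B=21 C=26 D=34] avail[A=52 B=21 C=26 D=25] open={R8}
Step 16: cancel R8 -> on_hand[A=52 B=21 C=26 D=34] avail[A=52 B=21 C=26 D=34] open={}
Final available[B] = 21

Answer: 21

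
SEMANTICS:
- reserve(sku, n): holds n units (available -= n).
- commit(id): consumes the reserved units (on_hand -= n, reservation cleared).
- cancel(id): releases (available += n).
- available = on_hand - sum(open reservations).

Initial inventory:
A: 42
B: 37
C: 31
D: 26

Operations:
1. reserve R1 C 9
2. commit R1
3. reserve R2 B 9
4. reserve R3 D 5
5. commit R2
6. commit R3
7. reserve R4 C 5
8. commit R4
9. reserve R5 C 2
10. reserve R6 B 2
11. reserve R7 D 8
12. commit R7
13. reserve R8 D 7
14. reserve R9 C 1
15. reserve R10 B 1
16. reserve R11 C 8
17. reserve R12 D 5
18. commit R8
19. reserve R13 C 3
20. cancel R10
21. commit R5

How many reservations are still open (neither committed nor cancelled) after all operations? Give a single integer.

Answer: 5

Derivation:
Step 1: reserve R1 C 9 -> on_hand[A=42 B=37 C=31 D=26] avail[A=42 B=37 C=22 D=26] open={R1}
Step 2: commit R1 -> on_hand[A=42 B=37 C=22 D=26] avail[A=42 B=37 C=22 D=26] open={}
Step 3: reserve R2 B 9 -> on_hand[A=42 B=37 C=22 D=26] avail[A=42 B=28 C=22 D=26] open={R2}
Step 4: reserve R3 D 5 -> on_hand[A=42 B=37 C=22 D=26] avail[A=42 B=28 C=22 D=21] open={R2,R3}
Step 5: commit R2 -> on_hand[A=42 B=28 C=22 D=26] avail[A=42 B=28 C=22 D=21] open={R3}
Step 6: commit R3 -> on_hand[A=42 B=28 C=22 D=21] avail[A=42 B=28 C=22 D=21] open={}
Step 7: reserve R4 C 5 -> on_hand[A=42 B=28 C=22 D=21] avail[A=42 B=28 C=17 D=21] open={R4}
Step 8: commit R4 -> on_hand[A=42 B=28 C=17 D=21] avail[A=42 B=28 C=17 D=21] open={}
Step 9: reserve R5 C 2 -> on_hand[A=42 B=28 C=17 D=21] avail[A=42 B=28 C=15 D=21] open={R5}
Step 10: reserve R6 B 2 -> on_hand[A=42 B=28 C=17 D=21] avail[A=42 B=26 C=15 D=21] open={R5,R6}
Step 11: reserve R7 D 8 -> on_hand[A=42 B=28 C=17 D=21] avail[A=42 B=26 C=15 D=13] open={R5,R6,R7}
Step 12: commit R7 -> on_hand[A=42 B=28 C=17 D=13] avail[A=42 B=26 C=15 D=13] open={R5,R6}
Step 13: reserve R8 D 7 -> on_hand[A=42 B=28 C=17 D=13] avail[A=42 B=26 C=15 D=6] open={R5,R6,R8}
Step 14: reserve R9 C 1 -> on_hand[A=42 B=28 C=17 D=13] avail[A=42 B=26 C=14 D=6] open={R5,R6,R8,R9}
Step 15: reserve R10 B 1 -> on_hand[A=42 B=28 C=17 D=13] avail[A=42 B=25 C=14 D=6] open={R10,R5,R6,R8,R9}
Step 16: reserve R11 C 8 -> on_hand[A=42 B=28 C=17 D=13] avail[A=42 B=25 C=6 D=6] open={R10,R11,R5,R6,R8,R9}
Step 17: reserve R12 D 5 -> on_hand[A=42 B=28 C=17 D=13] avail[A=42 B=25 C=6 D=1] open={R10,R11,R12,R5,R6,R8,R9}
Step 18: commit R8 -> on_hand[A=42 B=28 C=17 D=6] avail[A=42 B=25 C=6 D=1] open={R10,R11,R12,R5,R6,R9}
Step 19: reserve R13 C 3 -> on_hand[A=42 B=28 C=17 D=6] avail[A=42 B=25 C=3 D=1] open={R10,R11,R12,R13,R5,R6,R9}
Step 20: cancel R10 -> on_hand[A=42 B=28 C=17 D=6] avail[A=42 B=26 C=3 D=1] open={R11,R12,R13,R5,R6,R9}
Step 21: commit R5 -> on_hand[A=42 B=28 C=15 D=6] avail[A=42 B=26 C=3 D=1] open={R11,R12,R13,R6,R9}
Open reservations: ['R11', 'R12', 'R13', 'R6', 'R9'] -> 5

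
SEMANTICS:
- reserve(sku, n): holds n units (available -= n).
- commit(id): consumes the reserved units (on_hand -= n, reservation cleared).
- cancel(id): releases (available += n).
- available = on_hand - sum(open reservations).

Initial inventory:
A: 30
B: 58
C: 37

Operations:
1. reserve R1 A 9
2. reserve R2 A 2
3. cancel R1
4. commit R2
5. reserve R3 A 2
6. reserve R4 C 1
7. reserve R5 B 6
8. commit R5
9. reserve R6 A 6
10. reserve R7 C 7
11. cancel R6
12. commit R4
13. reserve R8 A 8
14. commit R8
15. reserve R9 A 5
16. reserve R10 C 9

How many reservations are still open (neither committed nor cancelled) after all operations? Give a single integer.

Step 1: reserve R1 A 9 -> on_hand[A=30 B=58 C=37] avail[A=21 B=58 C=37] open={R1}
Step 2: reserve R2 A 2 -> on_hand[A=30 B=58 C=37] avail[A=19 B=58 C=37] open={R1,R2}
Step 3: cancel R1 -> on_hand[A=30 B=58 C=37] avail[A=28 B=58 C=37] open={R2}
Step 4: commit R2 -> on_hand[A=28 B=58 C=37] avail[A=28 B=58 C=37] open={}
Step 5: reserve R3 A 2 -> on_hand[A=28 B=58 C=37] avail[A=26 B=58 C=37] open={R3}
Step 6: reserve R4 C 1 -> on_hand[A=28 B=58 C=37] avail[A=26 B=58 C=36] open={R3,R4}
Step 7: reserve R5 B 6 -> on_hand[A=28 B=58 C=37] avail[A=26 B=52 C=36] open={R3,R4,R5}
Step 8: commit R5 -> on_hand[A=28 B=52 C=37] avail[A=26 B=52 C=36] open={R3,R4}
Step 9: reserve R6 A 6 -> on_hand[A=28 B=52 C=37] avail[A=20 B=52 C=36] open={R3,R4,R6}
Step 10: reserve R7 C 7 -> on_hand[A=28 B=52 C=37] avail[A=20 B=52 C=29] open={R3,R4,R6,R7}
Step 11: cancel R6 -> on_hand[A=28 B=52 C=37] avail[A=26 B=52 C=29] open={R3,R4,R7}
Step 12: commit R4 -> on_hand[A=28 B=52 C=36] avail[A=26 B=52 C=29] open={R3,R7}
Step 13: reserve R8 A 8 -> on_hand[A=28 B=52 C=36] avail[A=18 B=52 C=29] open={R3,R7,R8}
Step 14: commit R8 -> on_hand[A=20 B=52 C=36] avail[A=18 B=52 C=29] open={R3,R7}
Step 15: reserve R9 A 5 -> on_hand[A=20 B=52 C=36] avail[A=13 B=52 C=29] open={R3,R7,R9}
Step 16: reserve R10 C 9 -> on_hand[A=20 B=52 C=36] avail[A=13 B=52 C=20] open={R10,R3,R7,R9}
Open reservations: ['R10', 'R3', 'R7', 'R9'] -> 4

Answer: 4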